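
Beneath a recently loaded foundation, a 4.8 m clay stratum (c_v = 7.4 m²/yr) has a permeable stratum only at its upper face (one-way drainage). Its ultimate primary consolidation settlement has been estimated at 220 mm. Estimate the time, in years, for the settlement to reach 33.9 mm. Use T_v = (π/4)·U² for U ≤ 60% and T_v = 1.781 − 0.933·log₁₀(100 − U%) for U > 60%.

Drainage path length: H_d = H = 4.8 m (single drainage).
U = S(t)/S_ult = 33.9/220 = 0.1541.
U ≤ 60%: T_v = (π/4)·U² = (π/4)×0.15409² = 0.018649.
t = T_v·H_d²/c_v = 0.018649×4.8²/7.4 = 0.05806 years.

t ≈ 0.0581 years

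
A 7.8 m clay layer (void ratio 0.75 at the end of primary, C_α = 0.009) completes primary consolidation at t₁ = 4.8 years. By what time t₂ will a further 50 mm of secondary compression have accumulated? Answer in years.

S_s = C_α·H/(1+e_p)·log₁₀(t₂/t₁) ⇒ log₁₀(t₂/t₁) = S_s·(1+e_p)/(C_α·H).
log₁₀(t₂/t₁) = 0.05 × (1+0.75) / (0.009×7.8) = 1.246
t₂ = t₁ × 10^1.246 = 4.8 × 17.64 = 84.66 years

t₂ ≈ 84.7 years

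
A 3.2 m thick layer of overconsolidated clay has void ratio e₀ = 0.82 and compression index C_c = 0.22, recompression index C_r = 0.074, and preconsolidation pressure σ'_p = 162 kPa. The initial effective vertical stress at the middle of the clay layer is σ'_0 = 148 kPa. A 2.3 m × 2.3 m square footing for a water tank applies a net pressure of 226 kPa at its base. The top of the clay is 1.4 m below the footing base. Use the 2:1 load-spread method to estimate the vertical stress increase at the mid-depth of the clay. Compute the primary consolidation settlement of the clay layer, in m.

Mid-depth of clay below the footing base: z = 1.4 + 3.2/2 = 3 m.
Stress increase at mid-clay by the 2:1 spreading method:
Δσ = qBL/((B+z)(L+z)) = 226×2.3×2.3/((2.3+3)(2.3+3)) = 42.561 kPa
Final effective stress: σ'_f = 148 + 42.561 = 190.56 kPa.
σ'_f = 190.56 > σ'_p = 162 kPa, so the stress path crosses the preconsolidation pressure — recompression up to σ'_p, then virgin compression beyond:
S_c = H/(1+e₀)·[C_r·log₁₀(σ'_p/σ'_0) + C_c·log₁₀(σ'_f/σ'_p)]
    = 3.2/1.82 × [0.074×log₁₀(162/148) + 0.22×log₁₀(190.56/162)]
    = 1.7582 × [0.0029047 + 0.015514] = 0.03238 m

S_c ≈ 0.0324 m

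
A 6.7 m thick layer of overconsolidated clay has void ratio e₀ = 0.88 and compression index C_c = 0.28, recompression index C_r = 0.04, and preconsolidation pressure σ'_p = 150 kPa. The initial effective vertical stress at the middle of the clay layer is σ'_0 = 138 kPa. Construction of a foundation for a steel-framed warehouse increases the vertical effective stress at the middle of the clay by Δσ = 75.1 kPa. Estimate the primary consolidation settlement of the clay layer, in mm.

S_c ≈ 157 mm

Final effective stress: σ'_f = 138 + 75.1 = 213.1 kPa.
σ'_f = 213.1 > σ'_p = 150 kPa, so the stress path crosses the preconsolidation pressure — recompression up to σ'_p, then virgin compression beyond:
S_c = H/(1+e₀)·[C_r·log₁₀(σ'_p/σ'_0) + C_c·log₁₀(σ'_f/σ'_p)]
    = 6.7/1.88 × [0.04×log₁₀(150/138) + 0.28×log₁₀(213.1/150)]
    = 3.5638 × [0.0014485 + 0.042698] = 0.1573 m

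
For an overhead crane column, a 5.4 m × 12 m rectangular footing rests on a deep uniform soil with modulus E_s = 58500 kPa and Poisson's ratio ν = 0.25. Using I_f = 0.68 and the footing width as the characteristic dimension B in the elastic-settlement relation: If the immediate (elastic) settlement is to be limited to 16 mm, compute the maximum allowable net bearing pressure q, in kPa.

S_e = q·B·(1−ν²)/E_s · I_f  ⇒  q = S_e·E_s / (B·(1−ν²)·I_f).
q = 0.016 × 58500 / (5.4 × 0.9375 × 0.68) = 271.9 kPa

q ≈ 272 kPa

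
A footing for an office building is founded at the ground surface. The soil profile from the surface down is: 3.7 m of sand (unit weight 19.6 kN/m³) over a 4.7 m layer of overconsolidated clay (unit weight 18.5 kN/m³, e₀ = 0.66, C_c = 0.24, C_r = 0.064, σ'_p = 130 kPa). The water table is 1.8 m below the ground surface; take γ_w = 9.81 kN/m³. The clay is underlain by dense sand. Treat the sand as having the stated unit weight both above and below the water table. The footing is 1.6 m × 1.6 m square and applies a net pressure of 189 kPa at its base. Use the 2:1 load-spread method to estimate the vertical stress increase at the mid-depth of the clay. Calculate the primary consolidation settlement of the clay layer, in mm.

Mid-depth of clay below the ground surface: z = 3.7 + 4.7/2 = 6.05 m.
Total vertical stress at mid-clay: σ_v = 19.6×3.7 + 18.5×2.35 = 116 kPa.
Pore pressure: u = 9.81×(6.05 − 1.8) = 41.693 kPa.
Initial effective stress: σ'_0 = σ_v − u = 116 − 41.693 = 74.307 kPa.
Stress increase at mid-clay by the 2:1 spreading method:
Δσ = qBL/((B+z)(L+z)) = 189×1.6×1.6/((1.6+6.05)(1.6+6.05)) = 8.2676 kPa
Final effective stress: σ'_f = 74.307 + 8.2676 = 82.575 kPa.
σ'_f = 82.575 ≤ σ'_p = 130 kPa, so the clay remains overconsolidated and only the recompression index applies:
S_c = C_r·H/(1+e₀)·log₁₀(σ'_f/σ'_0) = 0.064×4.7/1.66×log₁₀(82.575/74.307)
    = 0.1812 × 0.045819 = 0.008303 m

S_c ≈ 8.3 mm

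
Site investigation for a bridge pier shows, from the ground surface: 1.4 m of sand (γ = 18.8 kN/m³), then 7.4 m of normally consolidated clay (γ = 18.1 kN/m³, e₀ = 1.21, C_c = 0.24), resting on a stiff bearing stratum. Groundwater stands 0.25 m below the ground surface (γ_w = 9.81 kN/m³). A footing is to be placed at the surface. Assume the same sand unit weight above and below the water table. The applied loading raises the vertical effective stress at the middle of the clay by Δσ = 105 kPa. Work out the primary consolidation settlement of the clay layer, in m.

Mid-depth of clay below the ground surface: z = 1.4 + 7.4/2 = 5.1 m.
Total vertical stress at mid-clay: σ_v = 18.8×1.4 + 18.1×3.7 = 93.29 kPa.
Pore pressure: u = 9.81×(5.1 − 0.25) = 47.578 kPa.
Initial effective stress: σ'_0 = σ_v − u = 93.29 − 47.578 = 45.712 kPa.
Final effective stress: σ'_f = σ'_0 + Δσ = 45.712 + 105 = 150.71 kPa.
Normally consolidated clay, so the full stress increment lies on the virgin compression line:
S_c = C_c·H/(1+e₀)·log₁₀(σ'_f/σ'_0) = 0.24×7.4/(1+1.21)×log₁₀(150.71/45.712)
    = 0.80362 × 0.51811 = 0.4164 m

S_c ≈ 0.416 m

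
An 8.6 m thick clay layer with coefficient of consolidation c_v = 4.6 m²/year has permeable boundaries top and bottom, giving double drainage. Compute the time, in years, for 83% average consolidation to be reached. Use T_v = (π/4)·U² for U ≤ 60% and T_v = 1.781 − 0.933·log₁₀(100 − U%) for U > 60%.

Drainage path length: H_d = H/2 = 4.3 m (double drainage).
U > 60%: T_v = 1.781 − 0.933·log₁₀(100 − 83) = 0.63299.
t = T_v·H_d²/c_v = 0.63299×4.3²/4.6 = 2.544 years.

t ≈ 2.54 years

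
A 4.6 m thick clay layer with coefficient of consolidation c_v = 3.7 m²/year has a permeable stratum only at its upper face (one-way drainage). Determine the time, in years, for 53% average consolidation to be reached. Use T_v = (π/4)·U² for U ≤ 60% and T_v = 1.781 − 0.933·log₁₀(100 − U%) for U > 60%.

Drainage path length: H_d = H = 4.6 m (single drainage).
U ≤ 60%: T_v = (π/4)·U² = (π/4)×0.53² = 0.22062.
t = T_v·H_d²/c_v = 0.22062×4.6²/3.7 = 1.262 years.

t ≈ 1.26 years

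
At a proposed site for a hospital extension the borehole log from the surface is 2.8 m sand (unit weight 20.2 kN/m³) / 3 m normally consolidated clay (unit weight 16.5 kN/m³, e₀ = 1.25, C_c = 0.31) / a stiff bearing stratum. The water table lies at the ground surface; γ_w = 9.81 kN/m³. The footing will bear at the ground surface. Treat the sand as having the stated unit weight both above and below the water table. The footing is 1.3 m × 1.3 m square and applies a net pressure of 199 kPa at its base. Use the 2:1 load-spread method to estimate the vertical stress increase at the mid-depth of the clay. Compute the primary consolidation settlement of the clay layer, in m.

S_c ≈ 0.0435 m

Mid-depth of clay below the ground surface: z = 2.8 + 3/2 = 4.3 m.
Total vertical stress at mid-clay: σ_v = 20.2×2.8 + 16.5×1.5 = 81.31 kPa.
Pore pressure: u = 9.81×(4.3 − 0) = 42.183 kPa.
Initial effective stress: σ'_0 = σ_v − u = 81.31 − 42.183 = 39.127 kPa.
Stress increase at mid-clay by the 2:1 spreading method:
Δσ = qBL/((B+z)(L+z)) = 199×1.3×1.3/((1.3+4.3)(1.3+4.3)) = 10.724 kPa
Final effective stress: σ'_f = σ'_0 + Δσ = 39.127 + 10.724 = 49.851 kPa.
Normally consolidated clay, so the full stress increment lies on the virgin compression line:
S_c = C_c·H/(1+e₀)·log₁₀(σ'_f/σ'_0) = 0.31×3/(1+1.25)×log₁₀(49.851/39.127)
    = 0.41333 × 0.1052 = 0.04348 m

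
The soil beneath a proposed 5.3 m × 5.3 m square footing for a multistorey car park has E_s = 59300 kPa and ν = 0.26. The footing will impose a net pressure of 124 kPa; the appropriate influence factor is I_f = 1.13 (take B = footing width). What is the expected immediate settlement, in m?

S_e ≈ 0.0117 m

Immediate (elastic) settlement: S_e = q·B·(1−ν²)/E_s · I_f.
S_e = 124 × 5.3 × (1 − 0.26²) / 59300 × 1.13
    = 124 × 5.3 × 0.9324 / 59300 × 1.13
    = 0.01168 m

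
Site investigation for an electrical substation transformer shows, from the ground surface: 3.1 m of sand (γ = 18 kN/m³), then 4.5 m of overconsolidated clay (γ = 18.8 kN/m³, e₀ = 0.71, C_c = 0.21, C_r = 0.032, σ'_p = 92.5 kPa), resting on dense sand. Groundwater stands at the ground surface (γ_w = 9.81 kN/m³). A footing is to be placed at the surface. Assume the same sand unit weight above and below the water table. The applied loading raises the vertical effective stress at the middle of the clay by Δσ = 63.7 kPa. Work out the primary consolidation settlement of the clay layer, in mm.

Mid-depth of clay below the ground surface: z = 3.1 + 4.5/2 = 5.35 m.
Total vertical stress at mid-clay: σ_v = 18×3.1 + 18.8×2.25 = 98.1 kPa.
Pore pressure: u = 9.81×(5.35 − 0) = 52.483 kPa.
Initial effective stress: σ'_0 = σ_v − u = 98.1 − 52.483 = 45.617 kPa.
Final effective stress: σ'_f = 45.617 + 63.7 = 109.32 kPa.
σ'_f = 109.32 > σ'_p = 92.5 kPa, so the stress path crosses the preconsolidation pressure — recompression up to σ'_p, then virgin compression beyond:
S_c = H/(1+e₀)·[C_r·log₁₀(σ'_p/σ'_0) + C_c·log₁₀(σ'_f/σ'_p)]
    = 4.5/1.71 × [0.032×log₁₀(92.5/45.617) + 0.21×log₁₀(109.32/92.5)]
    = 2.6316 × [0.0098245 + 0.015237] = 0.06595 m

S_c ≈ 66 mm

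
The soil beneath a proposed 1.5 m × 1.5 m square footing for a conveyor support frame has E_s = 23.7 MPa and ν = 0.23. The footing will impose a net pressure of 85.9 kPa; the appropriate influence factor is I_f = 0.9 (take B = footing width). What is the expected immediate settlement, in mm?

Immediate (elastic) settlement: S_e = q·B·(1−ν²)/E_s · I_f.
E_s = 23.7 MPa = 23700 kPa.
S_e = 85.9 × 1.5 × (1 − 0.23²) / 23700 × 0.9
    = 85.9 × 1.5 × 0.9471 / 23700 × 0.9
    = 0.004634 m = 4.634 mm

S_e ≈ 4.63 mm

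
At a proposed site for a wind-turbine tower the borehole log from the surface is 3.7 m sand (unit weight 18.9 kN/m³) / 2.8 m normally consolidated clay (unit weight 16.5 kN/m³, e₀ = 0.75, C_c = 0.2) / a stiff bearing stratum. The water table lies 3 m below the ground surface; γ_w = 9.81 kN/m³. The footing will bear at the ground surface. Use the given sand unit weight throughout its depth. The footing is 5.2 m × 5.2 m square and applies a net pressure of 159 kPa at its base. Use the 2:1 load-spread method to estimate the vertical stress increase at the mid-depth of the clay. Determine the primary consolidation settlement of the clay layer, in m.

Mid-depth of clay below the ground surface: z = 3.7 + 2.8/2 = 5.1 m.
Total vertical stress at mid-clay: σ_v = 18.9×3.7 + 16.5×1.4 = 93.03 kPa.
Pore pressure: u = 9.81×(5.1 − 3) = 20.601 kPa.
Initial effective stress: σ'_0 = σ_v − u = 93.03 − 20.601 = 72.429 kPa.
Stress increase at mid-clay by the 2:1 spreading method:
Δσ = qBL/((B+z)(L+z)) = 159×5.2×5.2/((5.2+5.1)(5.2+5.1)) = 40.526 kPa
Final effective stress: σ'_f = σ'_0 + Δσ = 72.429 + 40.526 = 112.96 kPa.
Normally consolidated clay, so the full stress increment lies on the virgin compression line:
S_c = C_c·H/(1+e₀)·log₁₀(σ'_f/σ'_0) = 0.2×2.8/(1+0.75)×log₁₀(112.96/72.429)
    = 0.32 × 0.19301 = 0.06176 m

S_c ≈ 0.0618 m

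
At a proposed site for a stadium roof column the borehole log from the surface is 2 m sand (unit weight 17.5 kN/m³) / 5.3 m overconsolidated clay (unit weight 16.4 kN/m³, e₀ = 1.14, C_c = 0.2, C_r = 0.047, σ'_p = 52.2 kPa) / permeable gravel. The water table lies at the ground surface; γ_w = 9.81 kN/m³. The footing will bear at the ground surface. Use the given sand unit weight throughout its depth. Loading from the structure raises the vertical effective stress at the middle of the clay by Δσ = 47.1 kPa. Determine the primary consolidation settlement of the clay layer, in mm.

Mid-depth of clay below the ground surface: z = 2 + 5.3/2 = 4.65 m.
Total vertical stress at mid-clay: σ_v = 17.5×2 + 16.4×2.65 = 78.46 kPa.
Pore pressure: u = 9.81×(4.65 − 0) = 45.617 kPa.
Initial effective stress: σ'_0 = σ_v − u = 78.46 − 45.617 = 32.843 kPa.
Final effective stress: σ'_f = 32.843 + 47.1 = 79.943 kPa.
σ'_f = 79.943 > σ'_p = 52.2 kPa, so the stress path crosses the preconsolidation pressure — recompression up to σ'_p, then virgin compression beyond:
S_c = H/(1+e₀)·[C_r·log₁₀(σ'_p/σ'_0) + C_c·log₁₀(σ'_f/σ'_p)]
    = 5.3/2.14 × [0.047×log₁₀(52.2/32.843) + 0.2×log₁₀(79.943/52.2)]
    = 2.4766 × [0.0094577 + 0.037022] = 0.1151 m

S_c ≈ 115 mm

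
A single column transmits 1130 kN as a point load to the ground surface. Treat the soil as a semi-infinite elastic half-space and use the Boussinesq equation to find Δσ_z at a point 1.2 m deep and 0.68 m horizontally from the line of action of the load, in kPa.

Boussinesq vertical stress below a point load on an elastic half-space:
Δσ_z = 3P/(2πz²) · [1 + (r/z)²]^(−5/2)
r/z = 0.68/1.2 = 0.56667; [1+(r/z)²]^(−5/2) = 0.49848.
Δσ_z = 3×1130/(2π×1.2²) × 0.49848 = 374.68 × 0.49848 = 186.8 kPa

Δσ_z ≈ 187 kPa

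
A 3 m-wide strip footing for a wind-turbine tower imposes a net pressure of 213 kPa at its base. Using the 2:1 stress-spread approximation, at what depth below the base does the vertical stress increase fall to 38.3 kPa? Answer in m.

2:1 spreading — at depth z the loaded area has grown by z in each plan dimension:
qB/(B+z) = Δσ_z ⇒ z = qB/Δσ_z − B = 213×3/38.3 − 3 = 13.68 m

z ≈ 13.7 m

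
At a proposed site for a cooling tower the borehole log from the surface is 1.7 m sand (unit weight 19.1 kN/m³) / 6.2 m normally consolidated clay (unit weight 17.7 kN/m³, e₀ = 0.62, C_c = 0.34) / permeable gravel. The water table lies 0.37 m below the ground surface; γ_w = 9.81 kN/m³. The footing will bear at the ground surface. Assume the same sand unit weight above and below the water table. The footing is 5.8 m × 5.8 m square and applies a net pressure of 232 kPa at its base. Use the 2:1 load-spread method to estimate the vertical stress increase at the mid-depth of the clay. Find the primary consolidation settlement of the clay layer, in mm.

Mid-depth of clay below the ground surface: z = 1.7 + 6.2/2 = 4.8 m.
Total vertical stress at mid-clay: σ_v = 19.1×1.7 + 17.7×3.1 = 87.34 kPa.
Pore pressure: u = 9.81×(4.8 − 0.37) = 43.458 kPa.
Initial effective stress: σ'_0 = σ_v − u = 87.34 − 43.458 = 43.882 kPa.
Stress increase at mid-clay by the 2:1 spreading method:
Δσ = qBL/((B+z)(L+z)) = 232×5.8×5.8/((5.8+4.8)(5.8+4.8)) = 69.46 kPa
Final effective stress: σ'_f = σ'_0 + Δσ = 43.882 + 69.46 = 113.34 kPa.
Normally consolidated clay, so the full stress increment lies on the virgin compression line:
S_c = C_c·H/(1+e₀)·log₁₀(σ'_f/σ'_0) = 0.34×6.2/(1+0.62)×log₁₀(113.34/43.882)
    = 1.3012 × 0.4121 = 0.5362 m

S_c ≈ 536 mm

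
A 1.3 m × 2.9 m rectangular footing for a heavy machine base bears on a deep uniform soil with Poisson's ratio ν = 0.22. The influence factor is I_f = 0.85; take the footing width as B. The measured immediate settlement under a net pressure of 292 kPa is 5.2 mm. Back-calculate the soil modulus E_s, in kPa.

E_s ≈ 59000 kPa

S_e = q·B·(1−ν²)/E_s · I_f  ⇒  E_s = q·B·(1−ν²)·I_f / S_e.
E_s = 292 × 1.3 × 0.9516 × 0.85 / 0.0052 = 59050 kPa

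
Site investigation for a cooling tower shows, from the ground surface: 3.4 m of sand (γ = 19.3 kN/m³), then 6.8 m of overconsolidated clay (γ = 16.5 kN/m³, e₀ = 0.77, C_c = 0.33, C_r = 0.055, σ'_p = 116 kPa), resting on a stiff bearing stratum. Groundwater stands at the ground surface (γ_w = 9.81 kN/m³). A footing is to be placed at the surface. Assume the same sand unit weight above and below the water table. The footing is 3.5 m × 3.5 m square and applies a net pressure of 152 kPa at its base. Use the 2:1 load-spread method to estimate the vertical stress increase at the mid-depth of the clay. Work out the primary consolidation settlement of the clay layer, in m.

Mid-depth of clay below the ground surface: z = 3.4 + 6.8/2 = 6.8 m.
Total vertical stress at mid-clay: σ_v = 19.3×3.4 + 16.5×3.4 = 121.72 kPa.
Pore pressure: u = 9.81×(6.8 − 0) = 66.708 kPa.
Initial effective stress: σ'_0 = σ_v − u = 121.72 − 66.708 = 55.012 kPa.
Stress increase at mid-clay by the 2:1 spreading method:
Δσ = qBL/((B+z)(L+z)) = 152×3.5×3.5/((3.5+6.8)(3.5+6.8)) = 17.551 kPa
Final effective stress: σ'_f = 55.012 + 17.551 = 72.563 kPa.
σ'_f = 72.563 ≤ σ'_p = 116 kPa, so the clay remains overconsolidated and only the recompression index applies:
S_c = C_r·H/(1+e₀)·log₁₀(σ'_f/σ'_0) = 0.055×6.8/1.77×log₁₀(72.563/55.012)
    = 0.2113 × 0.12026 = 0.02541 m

S_c ≈ 0.0254 m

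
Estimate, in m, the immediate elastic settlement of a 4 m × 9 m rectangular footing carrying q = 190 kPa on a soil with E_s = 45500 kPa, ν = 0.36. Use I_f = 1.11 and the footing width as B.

S_e ≈ 0.0161 m

Immediate (elastic) settlement: S_e = q·B·(1−ν²)/E_s · I_f.
S_e = 190 × 4 × (1 − 0.36²) / 45500 × 1.11
    = 190 × 4 × 0.8704 / 45500 × 1.11
    = 0.01614 m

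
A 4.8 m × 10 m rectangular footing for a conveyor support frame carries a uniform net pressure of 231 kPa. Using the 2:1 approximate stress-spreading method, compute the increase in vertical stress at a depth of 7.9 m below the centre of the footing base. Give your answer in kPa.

By the 2:1 method the load spreads at 1 horizontal : 2 vertical, so at depth z the loaded area has grown by z in each plan dimension:
Δσ = qBL/((B+z)(L+z)) = 231×4.8×10/((4.8+7.9)(10+7.9)) = 48.775 kPa

Δσ_z ≈ 48.8 kPa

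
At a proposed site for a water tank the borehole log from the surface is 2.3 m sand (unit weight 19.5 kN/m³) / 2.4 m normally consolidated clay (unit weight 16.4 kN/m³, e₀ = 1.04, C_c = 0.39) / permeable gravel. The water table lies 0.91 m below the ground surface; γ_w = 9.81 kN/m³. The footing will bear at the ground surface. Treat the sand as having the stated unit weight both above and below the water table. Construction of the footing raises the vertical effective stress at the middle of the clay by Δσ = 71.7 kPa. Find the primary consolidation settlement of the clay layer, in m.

S_c ≈ 0.207 m

Mid-depth of clay below the ground surface: z = 2.3 + 2.4/2 = 3.5 m.
Total vertical stress at mid-clay: σ_v = 19.5×2.3 + 16.4×1.2 = 64.53 kPa.
Pore pressure: u = 9.81×(3.5 − 0.91) = 25.408 kPa.
Initial effective stress: σ'_0 = σ_v − u = 64.53 − 25.408 = 39.122 kPa.
Final effective stress: σ'_f = σ'_0 + Δσ = 39.122 + 71.7 = 110.82 kPa.
Normally consolidated clay, so the full stress increment lies on the virgin compression line:
S_c = C_c·H/(1+e₀)·log₁₀(σ'_f/σ'_0) = 0.39×2.4/(1+1.04)×log₁₀(110.82/39.122)
    = 0.45882 × 0.4522 = 0.2075 m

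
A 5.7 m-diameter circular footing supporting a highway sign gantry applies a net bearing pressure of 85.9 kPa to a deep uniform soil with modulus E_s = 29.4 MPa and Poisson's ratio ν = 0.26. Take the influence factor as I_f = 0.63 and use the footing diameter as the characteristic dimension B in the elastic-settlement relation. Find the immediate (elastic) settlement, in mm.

Immediate (elastic) settlement: S_e = q·B·(1−ν²)/E_s · I_f.
E_s = 29.4 MPa = 29400 kPa.
S_e = 85.9 × 5.7 × (1 − 0.26²) / 29400 × 0.63
    = 85.9 × 5.7 × 0.9324 / 29400 × 0.63
    = 0.009783 m = 9.783 mm

S_e ≈ 9.78 mm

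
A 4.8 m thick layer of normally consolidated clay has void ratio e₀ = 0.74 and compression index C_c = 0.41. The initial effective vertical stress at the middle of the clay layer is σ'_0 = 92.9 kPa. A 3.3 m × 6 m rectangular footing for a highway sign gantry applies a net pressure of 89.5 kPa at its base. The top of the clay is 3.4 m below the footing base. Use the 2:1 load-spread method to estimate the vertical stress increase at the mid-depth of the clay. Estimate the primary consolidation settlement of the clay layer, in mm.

S_c ≈ 80.3 mm

Mid-depth of clay below the footing base: z = 3.4 + 4.8/2 = 5.8 m.
Stress increase at mid-clay by the 2:1 spreading method:
Δσ = qBL/((B+z)(L+z)) = 89.5×3.3×6/((3.3+5.8)(6+5.8)) = 16.503 kPa
Final effective stress: σ'_f = σ'_0 + Δσ = 92.9 + 16.503 = 109.4 kPa.
Normally consolidated clay, so the full stress increment lies on the virgin compression line:
S_c = C_c·H/(1+e₀)·log₁₀(σ'_f/σ'_0) = 0.41×4.8/(1+0.74)×log₁₀(109.4/92.9)
    = 1.131 × 0.071002 = 0.0803 m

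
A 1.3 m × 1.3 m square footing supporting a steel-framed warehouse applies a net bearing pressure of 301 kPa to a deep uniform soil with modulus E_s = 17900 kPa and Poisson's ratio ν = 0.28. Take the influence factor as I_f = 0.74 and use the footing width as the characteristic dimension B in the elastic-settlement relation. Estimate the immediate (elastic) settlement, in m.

Immediate (elastic) settlement: S_e = q·B·(1−ν²)/E_s · I_f.
S_e = 301 × 1.3 × (1 − 0.28²) / 17900 × 0.74
    = 301 × 1.3 × 0.9216 / 17900 × 0.74
    = 0.01491 m

S_e ≈ 0.0149 m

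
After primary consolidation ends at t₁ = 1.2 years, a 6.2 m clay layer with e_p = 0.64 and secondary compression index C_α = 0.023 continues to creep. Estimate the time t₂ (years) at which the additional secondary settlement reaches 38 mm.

S_s = C_α·H/(1+e_p)·log₁₀(t₂/t₁) ⇒ log₁₀(t₂/t₁) = S_s·(1+e_p)/(C_α·H).
log₁₀(t₂/t₁) = 0.038 × (1+0.64) / (0.023×6.2) = 0.437
t₂ = t₁ × 10^0.437 = 1.2 × 2.735 = 3.283 years

t₂ ≈ 3.28 years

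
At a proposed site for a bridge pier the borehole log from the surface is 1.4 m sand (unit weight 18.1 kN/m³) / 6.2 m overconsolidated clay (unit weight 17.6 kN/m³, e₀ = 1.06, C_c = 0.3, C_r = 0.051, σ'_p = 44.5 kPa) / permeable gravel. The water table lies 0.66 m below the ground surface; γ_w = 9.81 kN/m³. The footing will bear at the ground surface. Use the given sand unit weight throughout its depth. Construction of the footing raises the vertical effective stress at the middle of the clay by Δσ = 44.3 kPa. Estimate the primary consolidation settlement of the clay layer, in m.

S_c ≈ 0.264 m

Mid-depth of clay below the ground surface: z = 1.4 + 6.2/2 = 4.5 m.
Total vertical stress at mid-clay: σ_v = 18.1×1.4 + 17.6×3.1 = 79.9 kPa.
Pore pressure: u = 9.81×(4.5 − 0.66) = 37.67 kPa.
Initial effective stress: σ'_0 = σ_v − u = 79.9 − 37.67 = 42.23 kPa.
Final effective stress: σ'_f = 42.23 + 44.3 = 86.53 kPa.
σ'_f = 86.53 > σ'_p = 44.5 kPa, so the stress path crosses the preconsolidation pressure — recompression up to σ'_p, then virgin compression beyond:
S_c = H/(1+e₀)·[C_r·log₁₀(σ'_p/σ'_0) + C_c·log₁₀(σ'_f/σ'_p)]
    = 6.2/2.06 × [0.051×log₁₀(44.5/42.23) + 0.3×log₁₀(86.53/44.5)]
    = 3.0097 × [0.0011597 + 0.086642] = 0.2643 m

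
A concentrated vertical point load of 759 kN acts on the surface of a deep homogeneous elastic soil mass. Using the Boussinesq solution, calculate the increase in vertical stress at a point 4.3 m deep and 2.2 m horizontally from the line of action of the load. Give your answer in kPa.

Δσ_z ≈ 11 kPa

Boussinesq vertical stress below a point load on an elastic half-space:
Δσ_z = 3P/(2πz²) · [1 + (r/z)²]^(−5/2)
r/z = 2.2/4.3 = 0.51163; [1+(r/z)²]^(−5/2) = 0.55918.
Δσ_z = 3×759/(2π×4.3²) × 0.55918 = 19.6 × 0.55918 = 10.96 kPa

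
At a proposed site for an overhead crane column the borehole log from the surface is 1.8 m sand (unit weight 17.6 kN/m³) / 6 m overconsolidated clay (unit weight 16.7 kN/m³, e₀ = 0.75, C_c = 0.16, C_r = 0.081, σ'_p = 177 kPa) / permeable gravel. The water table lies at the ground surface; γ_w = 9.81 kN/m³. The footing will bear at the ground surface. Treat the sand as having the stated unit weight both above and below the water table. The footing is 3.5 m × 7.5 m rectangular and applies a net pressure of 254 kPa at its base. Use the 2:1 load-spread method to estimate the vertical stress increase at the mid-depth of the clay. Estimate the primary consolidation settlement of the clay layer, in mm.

S_c ≈ 128 mm

Mid-depth of clay below the ground surface: z = 1.8 + 6/2 = 4.8 m.
Total vertical stress at mid-clay: σ_v = 17.6×1.8 + 16.7×3 = 81.78 kPa.
Pore pressure: u = 9.81×(4.8 − 0) = 47.088 kPa.
Initial effective stress: σ'_0 = σ_v − u = 81.78 − 47.088 = 34.692 kPa.
Stress increase at mid-clay by the 2:1 spreading method:
Δσ = qBL/((B+z)(L+z)) = 254×3.5×7.5/((3.5+4.8)(7.5+4.8)) = 65.31 kPa
Final effective stress: σ'_f = 34.692 + 65.31 = 100 kPa.
σ'_f = 100 ≤ σ'_p = 177 kPa, so the clay remains overconsolidated and only the recompression index applies:
S_c = C_r·H/(1+e₀)·log₁₀(σ'_f/σ'_0) = 0.081×6/1.75×log₁₀(100/34.692)
    = 0.27772 × 0.45977 = 0.1277 m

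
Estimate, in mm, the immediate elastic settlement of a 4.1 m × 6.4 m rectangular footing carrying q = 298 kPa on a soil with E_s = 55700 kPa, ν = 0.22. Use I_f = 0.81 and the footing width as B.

S_e ≈ 16.9 mm

Immediate (elastic) settlement: S_e = q·B·(1−ν²)/E_s · I_f.
S_e = 298 × 4.1 × (1 − 0.22²) / 55700 × 0.81
    = 298 × 4.1 × 0.9516 / 55700 × 0.81
    = 0.01691 m = 16.91 mm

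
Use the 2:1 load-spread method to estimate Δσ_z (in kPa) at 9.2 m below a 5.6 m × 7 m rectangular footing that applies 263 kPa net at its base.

Δσ_z ≈ 43 kPa

By the 2:1 method the load spreads at 1 horizontal : 2 vertical, so at depth z the loaded area has grown by z in each plan dimension:
Δσ = qBL/((B+z)(L+z)) = 263×5.6×7/((5.6+9.2)(7+9.2)) = 43 kPa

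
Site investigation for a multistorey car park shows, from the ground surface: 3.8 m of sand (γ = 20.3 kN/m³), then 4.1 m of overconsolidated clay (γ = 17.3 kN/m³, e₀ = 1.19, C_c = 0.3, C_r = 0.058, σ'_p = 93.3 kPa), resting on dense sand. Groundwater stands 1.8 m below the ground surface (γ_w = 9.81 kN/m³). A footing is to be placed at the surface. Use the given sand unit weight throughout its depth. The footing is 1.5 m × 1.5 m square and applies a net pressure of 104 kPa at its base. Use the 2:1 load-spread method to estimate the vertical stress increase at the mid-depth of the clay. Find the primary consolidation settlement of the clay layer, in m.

Mid-depth of clay below the ground surface: z = 3.8 + 4.1/2 = 5.85 m.
Total vertical stress at mid-clay: σ_v = 20.3×3.8 + 17.3×2.05 = 112.6 kPa.
Pore pressure: u = 9.81×(5.85 − 1.8) = 39.73 kPa.
Initial effective stress: σ'_0 = σ_v − u = 112.6 − 39.73 = 72.87 kPa.
Stress increase at mid-clay by the 2:1 spreading method:
Δσ = qBL/((B+z)(L+z)) = 104×1.5×1.5/((1.5+5.85)(1.5+5.85)) = 4.3315 kPa
Final effective stress: σ'_f = 72.87 + 4.3315 = 77.202 kPa.
σ'_f = 77.202 ≤ σ'_p = 93.3 kPa, so the clay remains overconsolidated and only the recompression index applies:
S_c = C_r·H/(1+e₀)·log₁₀(σ'_f/σ'_0) = 0.058×4.1/2.19×log₁₀(77.202/72.87)
    = 0.10858 × 0.02508 = 0.002723 m

S_c ≈ 0.00272 m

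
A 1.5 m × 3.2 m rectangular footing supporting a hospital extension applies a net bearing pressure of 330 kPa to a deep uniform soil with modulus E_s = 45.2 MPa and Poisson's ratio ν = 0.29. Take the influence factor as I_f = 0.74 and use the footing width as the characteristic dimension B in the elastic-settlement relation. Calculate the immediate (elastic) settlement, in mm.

Immediate (elastic) settlement: S_e = q·B·(1−ν²)/E_s · I_f.
E_s = 45.2 MPa = 45200 kPa.
S_e = 330 × 1.5 × (1 − 0.29²) / 45200 × 0.74
    = 330 × 1.5 × 0.9159 / 45200 × 0.74
    = 0.007422 m = 7.422 mm

S_e ≈ 7.42 mm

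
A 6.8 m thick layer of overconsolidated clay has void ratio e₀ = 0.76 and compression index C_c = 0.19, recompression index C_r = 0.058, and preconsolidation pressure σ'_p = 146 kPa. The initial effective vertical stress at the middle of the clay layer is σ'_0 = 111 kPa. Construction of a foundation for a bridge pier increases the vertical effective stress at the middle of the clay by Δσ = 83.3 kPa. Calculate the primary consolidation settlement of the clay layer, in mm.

S_c ≈ 118 mm

Final effective stress: σ'_f = 111 + 83.3 = 194.3 kPa.
σ'_f = 194.3 > σ'_p = 146 kPa, so the stress path crosses the preconsolidation pressure — recompression up to σ'_p, then virgin compression beyond:
S_c = H/(1+e₀)·[C_r·log₁₀(σ'_p/σ'_0) + C_c·log₁₀(σ'_f/σ'_p)]
    = 6.8/1.76 × [0.058×log₁₀(146/111) + 0.19×log₁₀(194.3/146)]
    = 3.8636 × [0.0069037 + 0.023583] = 0.1178 m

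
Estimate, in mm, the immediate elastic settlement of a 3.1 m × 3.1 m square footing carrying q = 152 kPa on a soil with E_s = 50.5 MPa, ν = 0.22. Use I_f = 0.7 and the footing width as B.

S_e ≈ 6.22 mm

Immediate (elastic) settlement: S_e = q·B·(1−ν²)/E_s · I_f.
E_s = 50.5 MPa = 50500 kPa.
S_e = 152 × 3.1 × (1 − 0.22²) / 50500 × 0.7
    = 152 × 3.1 × 0.9516 / 50500 × 0.7
    = 0.006215 m = 6.215 mm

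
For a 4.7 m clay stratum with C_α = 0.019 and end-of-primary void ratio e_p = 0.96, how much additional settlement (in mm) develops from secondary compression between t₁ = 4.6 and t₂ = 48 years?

S_s ≈ 46.4 mm

Secondary compression: S_s = C_α·H/(1+e_p)·log₁₀(t₂/t₁)
S_s = 0.019×4.7/(1+0.96)×log₁₀(48/4.6)
    = 0.04556 × 1.018 = 0.0464 m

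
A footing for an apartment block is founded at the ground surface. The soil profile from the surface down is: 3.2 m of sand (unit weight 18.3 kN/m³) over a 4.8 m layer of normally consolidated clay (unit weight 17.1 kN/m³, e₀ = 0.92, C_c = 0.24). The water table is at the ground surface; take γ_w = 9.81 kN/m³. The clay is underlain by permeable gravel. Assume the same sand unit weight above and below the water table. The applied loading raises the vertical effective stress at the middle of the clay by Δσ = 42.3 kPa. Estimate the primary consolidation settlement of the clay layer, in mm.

Mid-depth of clay below the ground surface: z = 3.2 + 4.8/2 = 5.6 m.
Total vertical stress at mid-clay: σ_v = 18.3×3.2 + 17.1×2.4 = 99.6 kPa.
Pore pressure: u = 9.81×(5.6 − 0) = 54.936 kPa.
Initial effective stress: σ'_0 = σ_v − u = 99.6 − 54.936 = 44.664 kPa.
Final effective stress: σ'_f = σ'_0 + Δσ = 44.664 + 42.3 = 86.964 kPa.
Normally consolidated clay, so the full stress increment lies on the virgin compression line:
S_c = C_c·H/(1+e₀)·log₁₀(σ'_f/σ'_0) = 0.24×4.8/(1+0.92)×log₁₀(86.964/44.664)
    = 0.6 × 0.28938 = 0.1736 m

S_c ≈ 174 mm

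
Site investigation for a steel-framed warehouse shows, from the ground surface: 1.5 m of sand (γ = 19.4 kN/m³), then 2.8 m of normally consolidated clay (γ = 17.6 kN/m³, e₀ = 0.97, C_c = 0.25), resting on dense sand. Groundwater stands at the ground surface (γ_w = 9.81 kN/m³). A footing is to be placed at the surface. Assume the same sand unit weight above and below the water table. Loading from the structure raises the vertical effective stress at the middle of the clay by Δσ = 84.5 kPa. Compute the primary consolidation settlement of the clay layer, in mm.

Mid-depth of clay below the ground surface: z = 1.5 + 2.8/2 = 2.9 m.
Total vertical stress at mid-clay: σ_v = 19.4×1.5 + 17.6×1.4 = 53.74 kPa.
Pore pressure: u = 9.81×(2.9 − 0) = 28.449 kPa.
Initial effective stress: σ'_0 = σ_v − u = 53.74 − 28.449 = 25.291 kPa.
Final effective stress: σ'_f = σ'_0 + Δσ = 25.291 + 84.5 = 109.79 kPa.
Normally consolidated clay, so the full stress increment lies on the virgin compression line:
S_c = C_c·H/(1+e₀)·log₁₀(σ'_f/σ'_0) = 0.25×2.8/(1+0.97)×log₁₀(109.79/25.291)
    = 0.35533 × 0.6376 = 0.2266 m

S_c ≈ 227 mm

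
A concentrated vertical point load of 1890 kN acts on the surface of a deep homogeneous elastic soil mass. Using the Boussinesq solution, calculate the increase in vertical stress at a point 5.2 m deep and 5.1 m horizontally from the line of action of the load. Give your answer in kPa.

Boussinesq vertical stress below a point load on an elastic half-space:
Δσ_z = 3P/(2πz²) · [1 + (r/z)²]^(−5/2)
r/z = 5.1/5.2 = 0.98077; [1+(r/z)²]^(−5/2) = 0.18548.
Δσ_z = 3×1890/(2π×5.2²) × 0.18548 = 33.373 × 0.18548 = 6.19 kPa

Δσ_z ≈ 6.19 kPa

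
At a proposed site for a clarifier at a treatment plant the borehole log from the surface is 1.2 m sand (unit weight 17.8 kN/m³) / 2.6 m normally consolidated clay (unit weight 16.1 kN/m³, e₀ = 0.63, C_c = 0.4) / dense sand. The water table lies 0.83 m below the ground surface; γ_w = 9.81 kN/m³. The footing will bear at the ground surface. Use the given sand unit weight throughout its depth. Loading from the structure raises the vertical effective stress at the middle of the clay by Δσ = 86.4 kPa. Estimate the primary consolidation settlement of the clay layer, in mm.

Mid-depth of clay below the ground surface: z = 1.2 + 2.6/2 = 2.5 m.
Total vertical stress at mid-clay: σ_v = 17.8×1.2 + 16.1×1.3 = 42.29 kPa.
Pore pressure: u = 9.81×(2.5 − 0.83) = 16.383 kPa.
Initial effective stress: σ'_0 = σ_v − u = 42.29 − 16.383 = 25.907 kPa.
Final effective stress: σ'_f = σ'_0 + Δσ = 25.907 + 86.4 = 112.31 kPa.
Normally consolidated clay, so the full stress increment lies on the virgin compression line:
S_c = C_c·H/(1+e₀)·log₁₀(σ'_f/σ'_0) = 0.4×2.6/(1+0.63)×log₁₀(112.31/25.907)
    = 0.63804 × 0.637 = 0.4064 m

S_c ≈ 406 mm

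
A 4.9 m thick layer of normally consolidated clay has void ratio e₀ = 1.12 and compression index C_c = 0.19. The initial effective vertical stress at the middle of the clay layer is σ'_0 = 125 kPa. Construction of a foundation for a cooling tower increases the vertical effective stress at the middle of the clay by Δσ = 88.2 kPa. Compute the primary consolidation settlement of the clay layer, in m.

S_c ≈ 0.102 m

Final effective stress: σ'_f = σ'_0 + Δσ = 125 + 88.2 = 213.2 kPa.
Normally consolidated clay, so the full stress increment lies on the virgin compression line:
S_c = C_c·H/(1+e₀)·log₁₀(σ'_f/σ'_0) = 0.19×4.9/(1+1.12)×log₁₀(213.2/125)
    = 0.43915 × 0.23188 = 0.1018 m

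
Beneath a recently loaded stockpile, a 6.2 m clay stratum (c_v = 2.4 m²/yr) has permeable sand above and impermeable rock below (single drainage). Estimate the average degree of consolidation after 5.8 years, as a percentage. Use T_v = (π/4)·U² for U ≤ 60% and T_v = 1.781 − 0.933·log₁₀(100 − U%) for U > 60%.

U ≈ 66.8 %

Drainage path length: H_d = H = 6.2 m (single drainage).
T_v = c_v·t/H_d² = 2.4×5.8/6.2² = 0.36212.
T_v = 0.36212 corresponds to the U > 60% branch:
U = 1 − 10^((1.781 − T_v)/0.933)/100 = 0.6683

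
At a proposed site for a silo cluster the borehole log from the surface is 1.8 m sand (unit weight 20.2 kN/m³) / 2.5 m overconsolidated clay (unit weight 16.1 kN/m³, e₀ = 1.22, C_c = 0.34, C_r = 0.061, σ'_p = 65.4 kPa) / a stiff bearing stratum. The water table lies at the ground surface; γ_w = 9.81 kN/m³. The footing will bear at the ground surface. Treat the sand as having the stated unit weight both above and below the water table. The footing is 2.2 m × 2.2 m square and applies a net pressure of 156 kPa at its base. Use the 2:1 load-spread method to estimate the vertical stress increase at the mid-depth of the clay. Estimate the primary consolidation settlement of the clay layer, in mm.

S_c ≈ 21.1 mm

Mid-depth of clay below the ground surface: z = 1.8 + 2.5/2 = 3.05 m.
Total vertical stress at mid-clay: σ_v = 20.2×1.8 + 16.1×1.25 = 56.485 kPa.
Pore pressure: u = 9.81×(3.05 − 0) = 29.921 kPa.
Initial effective stress: σ'_0 = σ_v − u = 56.485 − 29.921 = 26.564 kPa.
Stress increase at mid-clay by the 2:1 spreading method:
Δσ = qBL/((B+z)(L+z)) = 156×2.2×2.2/((2.2+3.05)(2.2+3.05)) = 27.394 kPa
Final effective stress: σ'_f = 26.564 + 27.394 = 53.958 kPa.
σ'_f = 53.958 ≤ σ'_p = 65.4 kPa, so the clay remains overconsolidated and only the recompression index applies:
S_c = C_r·H/(1+e₀)·log₁₀(σ'_f/σ'_0) = 0.061×2.5/2.22×log₁₀(53.958/26.564)
    = 0.068692 × 0.30776 = 0.02114 m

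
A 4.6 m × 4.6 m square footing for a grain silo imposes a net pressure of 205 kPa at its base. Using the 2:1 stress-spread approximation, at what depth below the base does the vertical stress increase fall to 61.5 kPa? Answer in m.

2:1 spreading — at depth z the loaded area has grown by z in each plan dimension:
qB²/(B+z)² = Δσ_z ⇒ z = B(√(q/Δσ_z) − 1) = 4.6×(√(205/61.5) − 1) = 3.798 m

z ≈ 3.8 m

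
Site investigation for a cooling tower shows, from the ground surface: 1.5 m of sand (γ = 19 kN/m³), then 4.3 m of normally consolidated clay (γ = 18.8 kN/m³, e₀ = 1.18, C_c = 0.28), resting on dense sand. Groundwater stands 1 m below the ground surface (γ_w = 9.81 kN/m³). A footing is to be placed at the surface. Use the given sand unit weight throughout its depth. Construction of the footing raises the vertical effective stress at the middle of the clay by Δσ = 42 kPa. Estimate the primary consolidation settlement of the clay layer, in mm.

S_c ≈ 164 mm

Mid-depth of clay below the ground surface: z = 1.5 + 4.3/2 = 3.65 m.
Total vertical stress at mid-clay: σ_v = 19×1.5 + 18.8×2.15 = 68.92 kPa.
Pore pressure: u = 9.81×(3.65 − 1) = 25.997 kPa.
Initial effective stress: σ'_0 = σ_v − u = 68.92 − 25.997 = 42.923 kPa.
Final effective stress: σ'_f = σ'_0 + Δσ = 42.923 + 42 = 84.923 kPa.
Normally consolidated clay, so the full stress increment lies on the virgin compression line:
S_c = C_c·H/(1+e₀)·log₁₀(σ'_f/σ'_0) = 0.28×4.3/(1+1.18)×log₁₀(84.923/42.923)
    = 0.55229 × 0.29634 = 0.1637 m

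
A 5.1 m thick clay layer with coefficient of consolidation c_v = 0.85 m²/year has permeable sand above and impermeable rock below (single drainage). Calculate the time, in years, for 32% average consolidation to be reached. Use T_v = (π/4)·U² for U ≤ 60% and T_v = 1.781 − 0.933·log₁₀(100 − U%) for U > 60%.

t ≈ 2.46 years

Drainage path length: H_d = H = 5.1 m (single drainage).
U ≤ 60%: T_v = (π/4)·U² = (π/4)×0.32² = 0.080425.
t = T_v·H_d²/c_v = 0.080425×5.1²/0.85 = 2.461 years.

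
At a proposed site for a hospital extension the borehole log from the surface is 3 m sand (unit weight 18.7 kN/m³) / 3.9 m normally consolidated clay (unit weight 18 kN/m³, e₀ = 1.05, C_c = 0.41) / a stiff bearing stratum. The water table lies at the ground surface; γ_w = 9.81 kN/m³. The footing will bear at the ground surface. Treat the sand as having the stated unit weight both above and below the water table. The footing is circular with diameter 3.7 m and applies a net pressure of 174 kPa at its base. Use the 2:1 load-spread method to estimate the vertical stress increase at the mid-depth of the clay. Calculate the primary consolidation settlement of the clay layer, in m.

S_c ≈ 0.189 m

Mid-depth of clay below the ground surface: z = 3 + 3.9/2 = 4.95 m.
Total vertical stress at mid-clay: σ_v = 18.7×3 + 18×1.95 = 91.2 kPa.
Pore pressure: u = 9.81×(4.95 − 0) = 48.56 kPa.
Initial effective stress: σ'_0 = σ_v − u = 91.2 − 48.56 = 42.64 kPa.
Stress increase at mid-clay by the 2:1 spreading method:
Δσ ≈ qD²/(D+z)² = 174×3.7²/(3.7+4.95)² = 31.836 kPa
Final effective stress: σ'_f = σ'_0 + Δσ = 42.64 + 31.836 = 74.476 kPa.
Normally consolidated clay, so the full stress increment lies on the virgin compression line:
S_c = C_c·H/(1+e₀)·log₁₀(σ'_f/σ'_0) = 0.41×3.9/(1+1.05)×log₁₀(74.476/42.64)
    = 0.78 × 0.2422 = 0.1889 m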